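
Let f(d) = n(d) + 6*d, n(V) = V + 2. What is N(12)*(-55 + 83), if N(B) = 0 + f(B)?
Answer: 2408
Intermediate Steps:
n(V) = 2 + V
f(d) = 2 + 7*d (f(d) = (2 + d) + 6*d = 2 + 7*d)
N(B) = 2 + 7*B (N(B) = 0 + (2 + 7*B) = 2 + 7*B)
N(12)*(-55 + 83) = (2 + 7*12)*(-55 + 83) = (2 + 84)*28 = 86*28 = 2408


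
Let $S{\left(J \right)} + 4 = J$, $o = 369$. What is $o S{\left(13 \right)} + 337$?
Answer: $3658$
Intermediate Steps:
$S{\left(J \right)} = -4 + J$
$o S{\left(13 \right)} + 337 = 369 \left(-4 + 13\right) + 337 = 369 \cdot 9 + 337 = 3321 + 337 = 3658$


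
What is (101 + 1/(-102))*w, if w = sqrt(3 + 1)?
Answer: 10301/51 ≈ 201.98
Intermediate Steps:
w = 2 (w = sqrt(4) = 2)
(101 + 1/(-102))*w = (101 + 1/(-102))*2 = (101 - 1/102)*2 = (10301/102)*2 = 10301/51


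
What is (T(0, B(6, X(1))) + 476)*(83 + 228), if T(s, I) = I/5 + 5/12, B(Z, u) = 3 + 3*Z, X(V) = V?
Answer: 8968307/60 ≈ 1.4947e+5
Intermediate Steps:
T(s, I) = 5/12 + I/5 (T(s, I) = I*(⅕) + 5*(1/12) = I/5 + 5/12 = 5/12 + I/5)
(T(0, B(6, X(1))) + 476)*(83 + 228) = ((5/12 + (3 + 3*6)/5) + 476)*(83 + 228) = ((5/12 + (3 + 18)/5) + 476)*311 = ((5/12 + (⅕)*21) + 476)*311 = ((5/12 + 21/5) + 476)*311 = (277/60 + 476)*311 = (28837/60)*311 = 8968307/60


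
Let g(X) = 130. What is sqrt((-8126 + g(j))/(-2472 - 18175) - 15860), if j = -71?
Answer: 4*I*sqrt(422558177833)/20647 ≈ 125.93*I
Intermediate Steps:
sqrt((-8126 + g(j))/(-2472 - 18175) - 15860) = sqrt((-8126 + 130)/(-2472 - 18175) - 15860) = sqrt(-7996/(-20647) - 15860) = sqrt(-7996*(-1/20647) - 15860) = sqrt(7996/20647 - 15860) = sqrt(-327453424/20647) = 4*I*sqrt(422558177833)/20647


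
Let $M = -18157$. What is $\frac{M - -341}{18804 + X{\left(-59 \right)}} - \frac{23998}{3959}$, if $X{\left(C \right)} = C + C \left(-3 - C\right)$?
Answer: $- \frac{441086662}{61130919} \approx -7.2154$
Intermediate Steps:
$\frac{M - -341}{18804 + X{\left(-59 \right)}} - \frac{23998}{3959} = \frac{-18157 - -341}{18804 - - 59 \left(2 - 59\right)} - \frac{23998}{3959} = \frac{-18157 + 341}{18804 - \left(-59\right) \left(-57\right)} - \frac{23998}{3959} = - \frac{17816}{18804 - 3363} - \frac{23998}{3959} = - \frac{17816}{15441} - \frac{23998}{3959} = - \frac{441086662}{61130919}$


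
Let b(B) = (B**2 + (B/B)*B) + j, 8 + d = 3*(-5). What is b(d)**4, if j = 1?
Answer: 66074188401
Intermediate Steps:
d = -23 (d = -8 + 3*(-5) = -8 - 15 = -23)
b(B) = 1 + B + B**2 (b(B) = (B**2 + (B/B)*B) + 1 = (B**2 + 1*B) + 1 = (B**2 + B) + 1 = (B + B**2) + 1 = 1 + B + B**2)
b(d)**4 = (1 - 23 + (-23)**2)**4 = (1 - 23 + 529)**4 = 507**4 = 66074188401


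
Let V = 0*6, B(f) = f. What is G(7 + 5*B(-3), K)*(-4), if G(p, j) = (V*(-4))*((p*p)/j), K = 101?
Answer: 0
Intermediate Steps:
V = 0
G(p, j) = 0 (G(p, j) = (0*(-4))*((p*p)/j) = 0*(p**2/j) = 0)
G(7 + 5*B(-3), K)*(-4) = 0*(-4) = 0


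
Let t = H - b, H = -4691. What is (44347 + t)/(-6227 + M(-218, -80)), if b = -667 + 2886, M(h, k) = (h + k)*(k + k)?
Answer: 37437/41453 ≈ 0.90312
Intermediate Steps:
M(h, k) = 2*k*(h + k) (M(h, k) = (h + k)*(2*k) = 2*k*(h + k))
b = 2219
t = -6910 (t = -4691 - 1*2219 = -4691 - 2219 = -6910)
(44347 + t)/(-6227 + M(-218, -80)) = (44347 - 6910)/(-6227 + 2*(-80)*(-218 - 80)) = 37437/(-6227 + 2*(-80)*(-298)) = 37437/(-6227 + 47680) = 37437/41453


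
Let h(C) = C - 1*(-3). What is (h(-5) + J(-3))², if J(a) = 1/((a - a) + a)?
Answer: 49/9 ≈ 5.4444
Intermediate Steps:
h(C) = 3 + C (h(C) = C + 3 = 3 + C)
J(a) = 1/a (J(a) = 1/(0 + a) = 1/a)
(h(-5) + J(-3))² = ((3 - 5) + 1/(-3))² = (-2 - ⅓)² = (-7/3)² = 49/9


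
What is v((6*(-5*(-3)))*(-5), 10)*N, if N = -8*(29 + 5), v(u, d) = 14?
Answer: -3808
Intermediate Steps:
N = -272 (N = -8*34 = -272)
v((6*(-5*(-3)))*(-5), 10)*N = 14*(-272) = -3808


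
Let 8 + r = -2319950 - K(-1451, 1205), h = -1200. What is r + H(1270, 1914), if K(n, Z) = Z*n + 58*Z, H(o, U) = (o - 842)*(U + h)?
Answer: -335801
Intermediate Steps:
H(o, U) = (-1200 + U)*(-842 + o) (H(o, U) = (o - 842)*(U - 1200) = (-842 + o)*(-1200 + U) = (-1200 + U)*(-842 + o))
K(n, Z) = 58*Z + Z*n
r = -641393 (r = -8 + (-2319950 - 1205*(58 - 1451)) = -8 + (-2319950 - 1205*(-1393)) = -8 + (-2319950 - 1*(-1678565)) = -8 + (-2319950 + 1678565) = -8 - 641385 = -641393)
r + H(1270, 1914) = -641393 + (1010400 - 1200*1270 - 842*1914 + 1914*1270) = -641393 + (1010400 - 1524000 - 1611588 + 2430780) = -641393 + 305592 = -335801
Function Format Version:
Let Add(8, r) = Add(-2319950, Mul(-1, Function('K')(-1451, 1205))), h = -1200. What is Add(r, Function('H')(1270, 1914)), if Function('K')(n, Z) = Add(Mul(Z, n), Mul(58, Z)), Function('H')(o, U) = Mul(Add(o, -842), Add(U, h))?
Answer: -335801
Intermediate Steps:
Function('H')(o, U) = Mul(Add(-1200, U), Add(-842, o)) (Function('H')(o, U) = Mul(Add(o, -842), Add(U, -1200)) = Mul(Add(-842, o), Add(-1200, U)) = Mul(Add(-1200, U), Add(-842, o)))
Function('K')(n, Z) = Add(Mul(58, Z), Mul(Z, n))
r = -641393 (r = Add(-8, Add(-2319950, Mul(-1, Mul(1205, Add(58, -1451))))) = Add(-8, Add(-2319950, Mul(-1, Mul(1205, -1393)))) = Add(-8, Add(-2319950, Mul(-1, -1678565))) = Add(-8, Add(-2319950, 1678565)) = Add(-8, -641385) = -641393)
Add(r, Function('H')(1270, 1914)) = Add(-641393, Add(1010400, Mul(-1200, 1270), Mul(-842, 1914), Mul(1914, 1270))) = Add(-641393, Add(1010400, -1524000, -1611588, 2430780)) = Add(-641393, 305592) = -335801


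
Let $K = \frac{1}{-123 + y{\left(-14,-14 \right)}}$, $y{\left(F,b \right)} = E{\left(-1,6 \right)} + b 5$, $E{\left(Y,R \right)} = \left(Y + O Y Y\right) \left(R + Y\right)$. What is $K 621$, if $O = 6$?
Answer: $- \frac{207}{56} \approx -3.6964$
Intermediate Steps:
$E{\left(Y,R \right)} = \left(R + Y\right) \left(Y + 6 Y^{2}\right)$ ($E{\left(Y,R \right)} = \left(Y + 6 Y Y\right) \left(R + Y\right) = \left(Y + 6 Y^{2}\right) \left(R + Y\right) = \left(R + Y\right) \left(Y + 6 Y^{2}\right)$)
$y{\left(F,b \right)} = 25 + 5 b$ ($y{\left(F,b \right)} = - (6 - 1 + 6 \left(-1\right)^{2} + 6 \cdot 6 \left(-1\right)) + b 5 = - (6 - 1 + 6 \cdot 1 - 36) + 5 b = - (6 - 1 + 6 - 36) + 5 b = \left(-1\right) \left(-25\right) + 5 b = 25 + 5 b$)
$K = - \frac{1}{168}$ ($K = \frac{1}{-123 + \left(25 + 5 \left(-14\right)\right)} = \frac{1}{-123 + \left(25 - 70\right)} = \frac{1}{-123 - 45} = \frac{1}{-168} = - \frac{1}{168} \approx -0.0059524$)
$K 621 = \left(- \frac{1}{168}\right) 621 = - \frac{207}{56}$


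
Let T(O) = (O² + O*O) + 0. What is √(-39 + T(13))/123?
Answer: √299/123 ≈ 0.14058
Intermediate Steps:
T(O) = 2*O² (T(O) = (O² + O²) + 0 = 2*O² + 0 = 2*O²)
√(-39 + T(13))/123 = √(-39 + 2*13²)/123 = √(-39 + 2*169)/123 = √(-39 + 338)/123 = √299/123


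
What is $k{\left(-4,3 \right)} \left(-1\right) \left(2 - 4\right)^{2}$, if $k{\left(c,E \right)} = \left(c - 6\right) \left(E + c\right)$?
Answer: $-40$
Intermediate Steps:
$k{\left(c,E \right)} = \left(-6 + c\right) \left(E + c\right)$
$k{\left(-4,3 \right)} \left(-1\right) \left(2 - 4\right)^{2} = \left(\left(-4\right)^{2} - 18 - -24 + 3 \left(-4\right)\right) \left(-1\right) \left(2 - 4\right)^{2} = \left(16 - 18 + 24 - 12\right) \left(-1\right) \left(-2\right)^{2} = 10 \left(-1\right) 4 = \left(-10\right) 4 = -40$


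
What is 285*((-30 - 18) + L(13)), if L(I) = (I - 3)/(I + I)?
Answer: -176415/13 ≈ -13570.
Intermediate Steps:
L(I) = (-3 + I)/(2*I) (L(I) = (-3 + I)/((2*I)) = (-3 + I)*(1/(2*I)) = (-3 + I)/(2*I))
285*((-30 - 18) + L(13)) = 285*((-30 - 18) + (½)*(-3 + 13)/13) = 285*(-48 + (½)*(1/13)*10) = 285*(-48 + 5/13) = 285*(-619/13) = -176415/13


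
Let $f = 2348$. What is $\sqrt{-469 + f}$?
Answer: $\sqrt{1879} \approx 43.347$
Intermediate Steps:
$\sqrt{-469 + f} = \sqrt{-469 + 2348} = \sqrt{1879}$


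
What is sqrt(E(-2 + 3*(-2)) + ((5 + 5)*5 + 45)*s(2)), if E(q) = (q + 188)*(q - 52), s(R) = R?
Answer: I*sqrt(10610) ≈ 103.0*I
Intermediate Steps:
E(q) = (-52 + q)*(188 + q) (E(q) = (188 + q)*(-52 + q) = (-52 + q)*(188 + q))
sqrt(E(-2 + 3*(-2)) + ((5 + 5)*5 + 45)*s(2)) = sqrt((-9776 + (-2 + 3*(-2))**2 + 136*(-2 + 3*(-2))) + ((5 + 5)*5 + 45)*2) = sqrt((-9776 + (-2 - 6)**2 + 136*(-2 - 6)) + (10*5 + 45)*2) = sqrt((-9776 + (-8)**2 + 136*(-8)) + (50 + 45)*2) = sqrt((-9776 + 64 - 1088) + 95*2) = sqrt(-10800 + 190) = sqrt(-10610) = I*sqrt(10610)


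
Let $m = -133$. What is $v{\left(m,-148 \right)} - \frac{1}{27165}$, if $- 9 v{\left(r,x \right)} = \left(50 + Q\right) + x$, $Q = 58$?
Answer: $\frac{362197}{81495} \approx 4.4444$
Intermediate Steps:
$v{\left(r,x \right)} = -12 - \frac{x}{9}$ ($v{\left(r,x \right)} = - \frac{\left(50 + 58\right) + x}{9} = - \frac{108 + x}{9} = -12 - \frac{x}{9}$)
$v{\left(m,-148 \right)} - \frac{1}{27165} = \left(-12 - - \frac{148}{9}\right) - \frac{1}{27165} = \left(-12 + \frac{148}{9}\right) - \frac{1}{27165} = \frac{40}{9} - \frac{1}{27165} = \frac{362197}{81495}$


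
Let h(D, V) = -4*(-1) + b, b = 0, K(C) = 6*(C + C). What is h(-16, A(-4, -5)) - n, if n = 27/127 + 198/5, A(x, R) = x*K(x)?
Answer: -22741/635 ≈ -35.813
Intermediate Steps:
K(C) = 12*C (K(C) = 6*(2*C) = 12*C)
A(x, R) = 12*x**2 (A(x, R) = x*(12*x) = 12*x**2)
h(D, V) = 4 (h(D, V) = -4*(-1) + 0 = 4 + 0 = 4)
n = 25281/635 (n = 27*(1/127) + 198*(1/5) = 27/127 + 198/5 = 25281/635 ≈ 39.813)
h(-16, A(-4, -5)) - n = 4 - 1*25281/635 = 4 - 25281/635 = -22741/635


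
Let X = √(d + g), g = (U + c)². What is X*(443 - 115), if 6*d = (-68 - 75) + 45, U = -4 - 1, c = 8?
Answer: 328*I*√66/3 ≈ 888.23*I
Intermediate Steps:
U = -5
d = -49/3 (d = ((-68 - 75) + 45)/6 = (-143 + 45)/6 = (⅙)*(-98) = -49/3 ≈ -16.333)
g = 9 (g = (-5 + 8)² = 3² = 9)
X = I*√66/3 (X = √(-49/3 + 9) = √(-22/3) = I*√66/3 ≈ 2.708*I)
X*(443 - 115) = (I*√66/3)*(443 - 115) = (I*√66/3)*328 = 328*I*√66/3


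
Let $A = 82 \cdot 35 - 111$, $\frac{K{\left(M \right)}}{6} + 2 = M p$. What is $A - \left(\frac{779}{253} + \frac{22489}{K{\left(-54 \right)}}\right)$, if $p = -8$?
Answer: $\frac{41702561}{15180} \approx 2747.2$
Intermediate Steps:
$K{\left(M \right)} = -12 - 48 M$ ($K{\left(M \right)} = -12 + 6 M \left(-8\right) = -12 + 6 \left(- 8 M\right) = -12 - 48 M$)
$A = 2759$ ($A = 2870 - 111 = 2759$)
$A - \left(\frac{779}{253} + \frac{22489}{K{\left(-54 \right)}}\right) = 2759 - \left(\frac{779}{253} + \frac{22489}{-12 - -2592}\right) = 2759 - \left(779 \cdot \frac{1}{253} + \frac{22489}{-12 + 2592}\right) = 2759 - \left(\frac{779}{253} + \frac{22489}{2580}\right) = 2759 - \left(\frac{779}{253} + 22489 \cdot \frac{1}{2580}\right) = 2759 - \left(\frac{779}{253} + \frac{523}{60}\right) = 2759 - \frac{179059}{15180} = \frac{41702561}{15180}$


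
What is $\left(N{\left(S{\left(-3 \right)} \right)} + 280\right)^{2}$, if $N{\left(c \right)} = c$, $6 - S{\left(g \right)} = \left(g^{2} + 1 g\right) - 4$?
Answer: $80656$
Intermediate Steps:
$S{\left(g \right)} = 10 - g - g^{2}$ ($S{\left(g \right)} = 6 - \left(\left(g^{2} + 1 g\right) - 4\right) = 6 - \left(\left(g^{2} + g\right) - 4\right) = 6 - \left(\left(g + g^{2}\right) - 4\right) = 6 - \left(-4 + g + g^{2}\right) = 10 - g - g^{2}$)
$\left(N{\left(S{\left(-3 \right)} \right)} + 280\right)^{2} = \left(\left(10 - -3 - \left(-3\right)^{2}\right) + 280\right)^{2} = \left(\left(10 + 3 - 9\right) + 280\right)^{2} = \left(4 + 280\right)^{2} = 284^{2} = 80656$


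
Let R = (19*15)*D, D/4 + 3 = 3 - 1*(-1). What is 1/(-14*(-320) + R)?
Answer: 1/5620 ≈ 0.00017794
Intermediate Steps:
D = 4 (D = -12 + 4*(3 - 1*(-1)) = -12 + 4*(3 + 1) = -12 + 4*4 = -12 + 16 = 4)
R = 1140 (R = (19*15)*4 = 285*4 = 1140)
1/(-14*(-320) + R) = 1/(-14*(-320) + 1140) = 1/(4480 + 1140) = 1/5620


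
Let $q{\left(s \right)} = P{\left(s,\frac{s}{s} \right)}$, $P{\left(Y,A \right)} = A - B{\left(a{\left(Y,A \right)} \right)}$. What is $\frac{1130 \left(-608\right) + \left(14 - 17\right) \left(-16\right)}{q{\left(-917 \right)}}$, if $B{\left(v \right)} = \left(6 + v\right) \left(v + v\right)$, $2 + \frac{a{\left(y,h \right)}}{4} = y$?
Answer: $\frac{686992}{26981839} \approx 0.025461$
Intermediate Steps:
$a{\left(y,h \right)} = -8 + 4 y$
$B{\left(v \right)} = 2 v \left(6 + v\right)$ ($B{\left(v \right)} = \left(6 + v\right) 2 v = 2 v \left(6 + v\right)$)
$P{\left(Y,A \right)} = A - 2 \left(-8 + 4 Y\right) \left(-2 + 4 Y\right)$ ($P{\left(Y,A \right)} = A - 2 \left(-8 + 4 Y\right) \left(6 + \left(-8 + 4 Y\right)\right) = A - 2 \left(-8 + 4 Y\right) \left(-2 + 4 Y\right)$)
$q{\left(s \right)} = 1 - 16 \left(-1 + 2 s\right) \left(-2 + s\right)$ ($q{\left(s \right)} = \frac{s}{s} - 16 \left(-1 + 2 s\right) \left(-2 + s\right) = 1 - 16 \left(-1 + 2 s\right) \left(-2 + s\right)$)
$\frac{1130 \left(-608\right) + \left(14 - 17\right) \left(-16\right)}{q{\left(-917 \right)}} = \frac{1130 \left(-608\right) + \left(14 - 17\right) \left(-16\right)}{-31 - 32 \left(-917\right)^{2} + 80 \left(-917\right)} = \frac{-687040 - -48}{-31 - 26908448 - 73360} = \frac{-687040 + 48}{-31 - 26908448 - 73360} = - \frac{686992}{-26981839} = \left(-686992\right) \left(- \frac{1}{26981839}\right) = \frac{686992}{26981839}$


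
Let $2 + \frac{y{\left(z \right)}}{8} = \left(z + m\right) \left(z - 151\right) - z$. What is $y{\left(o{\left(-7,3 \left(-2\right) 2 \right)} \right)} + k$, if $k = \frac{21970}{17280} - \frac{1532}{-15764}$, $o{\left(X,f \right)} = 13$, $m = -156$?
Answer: $\frac{1074308012297}{6810048} \approx 1.5775 \cdot 10^{5}$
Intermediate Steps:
$k = \frac{9320201}{6810048}$ ($k = 21970 \cdot \frac{1}{17280} - - \frac{383}{3941} = \frac{2197}{1728} + \frac{383}{3941} = \frac{9320201}{6810048} \approx 1.3686$)
$y{\left(z \right)} = -16 - 8 z + 8 \left(-156 + z\right) \left(-151 + z\right)$ ($y{\left(z \right)} = -16 + 8 \left(\left(z - 156\right) \left(z - 151\right) - z\right) = -16 + 8 \left(\left(-156 + z\right) \left(-151 + z\right) - z\right) = -16 + 8 \left(- z + \left(-156 + z\right) \left(-151 + z\right)\right) = -16 - \left(8 z - 8 \left(-156 + z\right) \left(-151 + z\right)\right) = -16 - 8 z + 8 \left(-156 + z\right) \left(-151 + z\right)$)
$y{\left(o{\left(-7,3 \left(-2\right) 2 \right)} \right)} + k = \left(188432 - 32032 + 8 \cdot 13^{2}\right) + \frac{9320201}{6810048} = \left(188432 - 32032 + 8 \cdot 169\right) + \frac{9320201}{6810048} = \left(188432 - 32032 + 1352\right) + \frac{9320201}{6810048} = 157752 + \frac{9320201}{6810048} = \frac{1074308012297}{6810048}$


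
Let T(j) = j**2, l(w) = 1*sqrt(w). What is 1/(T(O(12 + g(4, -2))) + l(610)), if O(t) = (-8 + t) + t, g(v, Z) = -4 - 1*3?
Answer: -2/297 + sqrt(610)/594 ≈ 0.034845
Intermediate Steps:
g(v, Z) = -7 (g(v, Z) = -4 - 3 = -7)
l(w) = sqrt(w)
O(t) = -8 + 2*t
1/(T(O(12 + g(4, -2))) + l(610)) = 1/((-8 + 2*(12 - 7))**2 + sqrt(610)) = 1/((-8 + 2*5)**2 + sqrt(610)) = 1/((-8 + 10)**2 + sqrt(610)) = 1/(2**2 + sqrt(610)) = 1/(4 + sqrt(610))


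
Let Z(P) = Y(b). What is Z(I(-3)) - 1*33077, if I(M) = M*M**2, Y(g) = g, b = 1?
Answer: -33076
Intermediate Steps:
I(M) = M**3
Z(P) = 1
Z(I(-3)) - 1*33077 = 1 - 1*33077 = 1 - 33077 = -33076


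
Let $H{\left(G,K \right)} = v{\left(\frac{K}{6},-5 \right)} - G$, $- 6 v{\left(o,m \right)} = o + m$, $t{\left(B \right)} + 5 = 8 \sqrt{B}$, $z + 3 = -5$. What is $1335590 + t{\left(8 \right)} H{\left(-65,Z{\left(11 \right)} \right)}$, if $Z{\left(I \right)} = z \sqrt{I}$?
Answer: $1335590 - \frac{\left(5 - 16 \sqrt{2}\right) \left(1185 + 4 \sqrt{11}\right)}{18} \approx 1.3368 \cdot 10^{6}$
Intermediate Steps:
$z = -8$ ($z = -3 - 5 = -8$)
$t{\left(B \right)} = -5 + 8 \sqrt{B}$
$Z{\left(I \right)} = - 8 \sqrt{I}$
$v{\left(o,m \right)} = - \frac{m}{6} - \frac{o}{6}$ ($v{\left(o,m \right)} = - \frac{o + m}{6} = - \frac{m + o}{6} = - \frac{m}{6} - \frac{o}{6}$)
$H{\left(G,K \right)} = \frac{5}{6} - G - \frac{K}{36}$ ($H{\left(G,K \right)} = \left(\left(- \frac{1}{6}\right) \left(-5\right) - \frac{K \frac{1}{6}}{6}\right) - G = \left(\frac{5}{6} - \frac{K \frac{1}{6}}{6}\right) - G = \left(\frac{5}{6} - \frac{\frac{1}{6} K}{6}\right) - G = \left(\frac{5}{6} - \frac{K}{36}\right) - G = \frac{5}{6} - G - \frac{K}{36}$)
$1335590 + t{\left(8 \right)} H{\left(-65,Z{\left(11 \right)} \right)} = 1335590 + \left(-5 + 8 \sqrt{8}\right) \left(\frac{5}{6} - -65 - \frac{\left(-8\right) \sqrt{11}}{36}\right) = 1335590 + \left(-5 + 8 \cdot 2 \sqrt{2}\right) \left(\frac{5}{6} + 65 + \frac{2 \sqrt{11}}{9}\right) = 1335590 + \left(-5 + 16 \sqrt{2}\right) \left(\frac{395}{6} + \frac{2 \sqrt{11}}{9}\right)$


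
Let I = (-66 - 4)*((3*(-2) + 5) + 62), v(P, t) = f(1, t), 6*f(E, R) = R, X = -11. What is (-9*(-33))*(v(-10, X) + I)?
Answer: -2537469/2 ≈ -1.2687e+6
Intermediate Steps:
f(E, R) = R/6
v(P, t) = t/6
I = -4270 (I = -70*((-6 + 5) + 62) = -70*(-1 + 62) = -70*61 = -4270)
(-9*(-33))*(v(-10, X) + I) = (-9*(-33))*((⅙)*(-11) - 4270) = 297*(-11/6 - 4270) = 297*(-25631/6) = -2537469/2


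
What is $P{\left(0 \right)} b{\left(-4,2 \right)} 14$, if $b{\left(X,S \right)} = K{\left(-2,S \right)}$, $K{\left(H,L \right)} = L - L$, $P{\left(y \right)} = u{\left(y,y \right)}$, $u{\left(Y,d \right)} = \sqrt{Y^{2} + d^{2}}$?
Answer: $0$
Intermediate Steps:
$P{\left(y \right)} = \sqrt{2} \sqrt{y^{2}}$ ($P{\left(y \right)} = \sqrt{y^{2} + y^{2}} = \sqrt{2 y^{2}} = \sqrt{2} \sqrt{y^{2}}$)
$K{\left(H,L \right)} = 0$
$b{\left(X,S \right)} = 0$
$P{\left(0 \right)} b{\left(-4,2 \right)} 14 = \sqrt{2} \sqrt{0^{2}} \cdot 0 \cdot 14 = \sqrt{2} \sqrt{0} \cdot 0 \cdot 14 = \sqrt{2} \cdot 0 \cdot 0 \cdot 14 = 0 \cdot 0 \cdot 14 = 0 \cdot 14 = 0$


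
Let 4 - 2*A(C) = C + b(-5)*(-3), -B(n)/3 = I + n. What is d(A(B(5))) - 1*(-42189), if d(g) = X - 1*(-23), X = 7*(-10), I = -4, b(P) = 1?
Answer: 42142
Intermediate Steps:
X = -70
B(n) = 12 - 3*n (B(n) = -3*(-4 + n) = 12 - 3*n)
A(C) = 7/2 - C/2 (A(C) = 2 - (C + 1*(-3))/2 = 2 - (C - 3)/2 = 2 - (-3 + C)/2 = 2 + (3/2 - C/2) = 7/2 - C/2)
d(g) = -47 (d(g) = -70 - 1*(-23) = -70 + 23 = -47)
d(A(B(5))) - 1*(-42189) = -47 - 1*(-42189) = -47 + 42189 = 42142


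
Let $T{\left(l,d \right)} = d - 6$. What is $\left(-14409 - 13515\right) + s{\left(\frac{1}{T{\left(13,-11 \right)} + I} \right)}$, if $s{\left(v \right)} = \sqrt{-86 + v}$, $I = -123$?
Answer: $-27924 + \frac{i \sqrt{421435}}{70} \approx -27924.0 + 9.274 i$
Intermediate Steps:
$T{\left(l,d \right)} = -6 + d$ ($T{\left(l,d \right)} = d - 6 = -6 + d$)
$\left(-14409 - 13515\right) + s{\left(\frac{1}{T{\left(13,-11 \right)} + I} \right)} = \left(-14409 - 13515\right) + \sqrt{-86 + \frac{1}{\left(-6 - 11\right) - 123}} = \left(-14409 - 13515\right) + \sqrt{-86 + \frac{1}{-17 - 123}} = -27924 + \sqrt{-86 + \frac{1}{-140}} = -27924 + \sqrt{-86 - \frac{1}{140}} = -27924 + \sqrt{- \frac{12041}{140}} = -27924 + \frac{i \sqrt{421435}}{70}$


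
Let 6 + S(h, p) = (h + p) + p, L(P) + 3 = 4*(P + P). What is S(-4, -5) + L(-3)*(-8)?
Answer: 196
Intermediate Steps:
L(P) = -3 + 8*P (L(P) = -3 + 4*(P + P) = -3 + 4*(2*P) = -3 + 8*P)
S(h, p) = -6 + h + 2*p (S(h, p) = -6 + ((h + p) + p) = -6 + (h + 2*p) = -6 + h + 2*p)
S(-4, -5) + L(-3)*(-8) = (-6 - 4 + 2*(-5)) + (-3 + 8*(-3))*(-8) = (-6 - 4 - 10) + (-3 - 24)*(-8) = -20 - 27*(-8) = -20 + 216 = 196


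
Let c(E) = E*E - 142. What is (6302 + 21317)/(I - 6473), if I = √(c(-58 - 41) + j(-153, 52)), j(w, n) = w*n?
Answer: -178777787/41898026 - 27619*√1703/41898026 ≈ -4.2942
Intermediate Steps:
j(w, n) = n*w
c(E) = -142 + E² (c(E) = E² - 142 = -142 + E²)
I = √1703 (I = √((-142 + (-58 - 41)²) + 52*(-153)) = √((-142 + (-99)²) - 7956) = √((-142 + 9801) - 7956) = √(9659 - 7956) = √1703 ≈ 41.267)
(6302 + 21317)/(I - 6473) = (6302 + 21317)/(√1703 - 6473) = 27619/(-6473 + √1703)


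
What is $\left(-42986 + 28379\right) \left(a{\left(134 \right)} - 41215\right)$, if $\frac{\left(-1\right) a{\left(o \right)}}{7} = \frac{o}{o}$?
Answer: $602129754$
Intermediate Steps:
$a{\left(o \right)} = -7$ ($a{\left(o \right)} = - 7 \frac{o}{o} = \left(-7\right) 1 = -7$)
$\left(-42986 + 28379\right) \left(a{\left(134 \right)} - 41215\right) = \left(-42986 + 28379\right) \left(-7 - 41215\right) = \left(-14607\right) \left(-41222\right) = 602129754$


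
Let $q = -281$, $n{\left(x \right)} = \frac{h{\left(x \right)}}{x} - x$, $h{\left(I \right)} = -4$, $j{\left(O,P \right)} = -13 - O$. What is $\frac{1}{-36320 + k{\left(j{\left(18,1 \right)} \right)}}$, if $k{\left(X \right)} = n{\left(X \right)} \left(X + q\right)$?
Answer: $- \frac{31}{1427000} \approx -2.1724 \cdot 10^{-5}$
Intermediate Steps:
$n{\left(x \right)} = - x - \frac{4}{x}$ ($n{\left(x \right)} = - \frac{4}{x} - x = - x - \frac{4}{x}$)
$k{\left(X \right)} = \left(-281 + X\right) \left(- X - \frac{4}{X}\right)$ ($k{\left(X \right)} = \left(- X - \frac{4}{X}\right) \left(X - 281\right) = \left(- X - \frac{4}{X}\right) \left(-281 + X\right) = \left(-281 + X\right) \left(- X - \frac{4}{X}\right)$)
$\frac{1}{-36320 + k{\left(j{\left(18,1 \right)} \right)}} = \frac{1}{-36320 - \frac{\left(-281 - 31\right) \left(4 + \left(-13 - 18\right)^{2}\right)}{-13 - 18}} = \frac{1}{-36320 - \frac{\left(-281 - 31\right) \left(4 + \left(-31\right)^{2}\right)}{-31}} = \frac{1}{-36320 - \left(- \frac{1}{31}\right) \left(-312\right) \left(4 + 961\right)} = \frac{1}{-36320 - \left(- \frac{1}{31}\right) \left(-312\right) 965} = \frac{1}{-36320 - \frac{301080}{31}} = \frac{1}{- \frac{1427000}{31}} = - \frac{31}{1427000}$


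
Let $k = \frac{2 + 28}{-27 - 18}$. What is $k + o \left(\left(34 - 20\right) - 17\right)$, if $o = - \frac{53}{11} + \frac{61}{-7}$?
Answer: $\frac{9224}{231} \approx 39.931$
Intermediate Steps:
$o = - \frac{1042}{77}$ ($o = \left(-53\right) \frac{1}{11} + 61 \left(- \frac{1}{7}\right) = - \frac{53}{11} - \frac{61}{7} = - \frac{1042}{77} \approx -13.532$)
$k = - \frac{2}{3}$ ($k = \frac{30}{-45} = 30 \left(- \frac{1}{45}\right) = - \frac{2}{3} \approx -0.66667$)
$k + o \left(\left(34 - 20\right) - 17\right) = - \frac{2}{3} - \frac{1042 \left(\left(34 - 20\right) - 17\right)}{77} = - \frac{2}{3} - \frac{1042 \left(14 - 17\right)}{77} = - \frac{2}{3} - - \frac{3126}{77} = - \frac{2}{3} + \frac{3126}{77} = \frac{9224}{231}$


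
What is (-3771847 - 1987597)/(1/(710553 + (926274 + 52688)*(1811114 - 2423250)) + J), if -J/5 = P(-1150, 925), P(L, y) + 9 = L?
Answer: -862847031334813219/868173828339201 ≈ -993.86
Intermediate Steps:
P(L, y) = -9 + L
J = 5795 (J = -5*(-9 - 1150) = -5*(-1159) = 5795)
(-3771847 - 1987597)/(1/(710553 + (926274 + 52688)*(1811114 - 2423250)) + J) = (-3771847 - 1987597)/(1/(710553 + (926274 + 52688)*(1811114 - 2423250)) + 5795) = -5759444/(1/(710553 + 978962*(-612136)) + 5795) = -5759444/(1/(710553 - 599257882832) + 5795) = -5759444/(1/(-599257172279) + 5795) = -5759444/(-1/599257172279 + 5795) = -5759444/3472695313356804/599257172279 = -5759444*599257172279/3472695313356804 = -862847031334813219/868173828339201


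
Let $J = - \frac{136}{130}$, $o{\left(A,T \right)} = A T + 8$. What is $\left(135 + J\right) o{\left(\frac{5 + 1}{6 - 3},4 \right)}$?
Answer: $\frac{139312}{65} \approx 2143.3$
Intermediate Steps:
$o{\left(A,T \right)} = 8 + A T$
$J = - \frac{68}{65}$ ($J = \left(-136\right) \frac{1}{130} = - \frac{68}{65} \approx -1.0462$)
$\left(135 + J\right) o{\left(\frac{5 + 1}{6 - 3},4 \right)} = \left(135 - \frac{68}{65}\right) \left(8 + \frac{5 + 1}{6 - 3} \cdot 4\right) = \frac{8707 \left(8 + \frac{6}{3} \cdot 4\right)}{65} = \frac{8707 \left(8 + 6 \cdot \frac{1}{3} \cdot 4\right)}{65} = \frac{8707 \left(8 + 2 \cdot 4\right)}{65} = \frac{8707 \left(8 + 8\right)}{65} = \frac{8707}{65} \cdot 16 = \frac{139312}{65}$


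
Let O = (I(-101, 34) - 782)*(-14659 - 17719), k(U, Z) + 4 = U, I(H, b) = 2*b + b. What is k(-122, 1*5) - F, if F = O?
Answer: -22017166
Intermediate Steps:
I(H, b) = 3*b
k(U, Z) = -4 + U
O = 22017040 (O = (3*34 - 782)*(-14659 - 17719) = (102 - 782)*(-32378) = -680*(-32378) = 22017040)
F = 22017040
k(-122, 1*5) - F = (-4 - 122) - 1*22017040 = -126 - 22017040 = -22017166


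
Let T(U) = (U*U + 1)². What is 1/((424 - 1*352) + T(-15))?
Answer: 1/51148 ≈ 1.9551e-5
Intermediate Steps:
T(U) = (1 + U²)² (T(U) = (U² + 1)² = (1 + U²)²)
1/((424 - 1*352) + T(-15)) = 1/((424 - 1*352) + (1 + (-15)²)²) = 1/((424 - 352) + (1 + 225)²) = 1/(72 + 226²) = 1/(72 + 51076) = 1/51148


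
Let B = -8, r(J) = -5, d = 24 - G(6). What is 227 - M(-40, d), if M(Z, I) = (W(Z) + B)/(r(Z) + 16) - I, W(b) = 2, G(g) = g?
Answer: 2701/11 ≈ 245.55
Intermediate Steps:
d = 18 (d = 24 - 1*6 = 24 - 6 = 18)
M(Z, I) = -6/11 - I (M(Z, I) = (2 - 8)/(-5 + 16) - I = -6/11 - I)
227 - M(-40, d) = 227 - (-6/11 - 1*18) = 227 - (-6/11 - 18) = 227 - 1*(-204/11) = 227 + 204/11 = 2701/11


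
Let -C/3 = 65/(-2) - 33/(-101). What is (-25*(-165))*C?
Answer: 80425125/202 ≈ 3.9814e+5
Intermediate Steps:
C = 19497/202 (C = -3*(65/(-2) - 33/(-101)) = -3*(65*(-½) - 33*(-1/101)) = -3*(-65/2 + 33/101) = -3*(-6499/202) = 19497/202 ≈ 96.520)
(-25*(-165))*C = -25*(-165)*(19497/202) = 4125*(19497/202) = 80425125/202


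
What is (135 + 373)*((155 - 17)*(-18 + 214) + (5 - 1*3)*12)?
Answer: 13752576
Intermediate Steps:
(135 + 373)*((155 - 17)*(-18 + 214) + (5 - 1*3)*12) = 508*(138*196 + (5 - 3)*12) = 508*(27048 + 2*12) = 508*(27048 + 24) = 508*27072 = 13752576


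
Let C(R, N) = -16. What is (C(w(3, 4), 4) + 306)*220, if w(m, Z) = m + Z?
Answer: 63800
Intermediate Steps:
w(m, Z) = Z + m
(C(w(3, 4), 4) + 306)*220 = (-16 + 306)*220 = 290*220 = 63800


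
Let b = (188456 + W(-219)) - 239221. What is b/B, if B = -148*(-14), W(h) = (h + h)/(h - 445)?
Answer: -16853761/687904 ≈ -24.500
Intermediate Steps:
W(h) = 2*h/(-445 + h) (W(h) = (2*h)/(-445 + h) = 2*h/(-445 + h))
b = -16853761/332 (b = (188456 + 2*(-219)/(-445 - 219)) - 239221 = (188456 + 2*(-219)/(-664)) - 239221 = (188456 + 2*(-219)*(-1/664)) - 239221 = (188456 + 219/332) - 239221 = 62567611/332 - 239221 = -16853761/332 ≈ -50764.)
B = 2072
b/B = -16853761/332/2072 = -16853761/332*1/2072 = -16853761/687904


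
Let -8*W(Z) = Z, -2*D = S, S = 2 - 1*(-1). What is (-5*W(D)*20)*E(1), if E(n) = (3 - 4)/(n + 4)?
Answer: 15/4 ≈ 3.7500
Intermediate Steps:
S = 3 (S = 2 + 1 = 3)
D = -3/2 (D = -½*3 = -3/2 ≈ -1.5000)
E(n) = -1/(4 + n)
W(Z) = -Z/8
(-5*W(D)*20)*E(1) = (-(-5)*(-3)/(8*2)*20)*(-1/(4 + 1)) = (-5*3/16*20)*(-1/5) = (-15/16*20)*(-1*⅕) = -75/4*(-⅕) = 15/4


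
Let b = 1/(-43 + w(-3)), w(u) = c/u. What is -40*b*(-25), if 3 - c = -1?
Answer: -3000/133 ≈ -22.556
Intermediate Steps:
c = 4 (c = 3 - 1*(-1) = 3 + 1 = 4)
w(u) = 4/u
b = -3/133 (b = 1/(-43 + 4/(-3)) = 1/(-43 + 4*(-1/3)) = 1/(-43 - 4/3) = 1/(-133/3) = -3/133 ≈ -0.022556)
-40*b*(-25) = -40*(-3/133)*(-25) = (120/133)*(-25) = -3000/133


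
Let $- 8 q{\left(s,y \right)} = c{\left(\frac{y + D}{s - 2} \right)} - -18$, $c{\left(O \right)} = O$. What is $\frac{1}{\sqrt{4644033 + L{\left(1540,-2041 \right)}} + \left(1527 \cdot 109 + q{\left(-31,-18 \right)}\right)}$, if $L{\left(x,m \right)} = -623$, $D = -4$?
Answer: $\frac{748983}{124640334497} - \frac{9 \sqrt{4643410}}{249280668994} \approx 5.9314 \cdot 10^{-6}$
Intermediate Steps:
$q{\left(s,y \right)} = - \frac{9}{4} - \frac{-4 + y}{8 \left(-2 + s\right)}$ ($q{\left(s,y \right)} = - \frac{\frac{y - 4}{s - 2} - -18}{8} = - \frac{\frac{-4 + y}{-2 + s} + 18}{8} = - \frac{18 + \frac{-4 + y}{-2 + s}}{8} = - \frac{9}{4} - \frac{-4 + y}{8 \left(-2 + s\right)}$)
$\frac{1}{\sqrt{4644033 + L{\left(1540,-2041 \right)}} + \left(1527 \cdot 109 + q{\left(-31,-18 \right)}\right)} = \frac{1}{\sqrt{4644033 - 623} + \left(1527 \cdot 109 + \frac{40 - -18 - -558}{8 \left(-2 - 31\right)}\right)} = \frac{1}{\sqrt{4643410} + \left(166443 + \frac{40 + 18 + 558}{8 \left(-33\right)}\right)} = \frac{1}{\sqrt{4643410} + \left(166443 + \frac{1}{8} \left(- \frac{1}{33}\right) 616\right)} = \frac{1}{\sqrt{4643410} + \left(166443 - \frac{7}{3}\right)} = \frac{1}{\sqrt{4643410} + \frac{499322}{3}} = \frac{1}{\frac{499322}{3} + \sqrt{4643410}}$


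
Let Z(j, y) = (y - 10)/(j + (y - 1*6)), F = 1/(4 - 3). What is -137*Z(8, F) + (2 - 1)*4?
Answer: 415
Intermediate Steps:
F = 1 (F = 1/1 = 1)
Z(j, y) = (-10 + y)/(-6 + j + y) (Z(j, y) = (-10 + y)/(j + (y - 6)) = (-10 + y)/(j + (-6 + y)) = (-10 + y)/(-6 + j + y))
-137*Z(8, F) + (2 - 1)*4 = -137*(-10 + 1)/(-6 + 8 + 1) + (2 - 1)*4 = -137*(-9)/3 + 1*4 = -137*(-9)/3 + 4 = -137*(-3) + 4 = 411 + 4 = 415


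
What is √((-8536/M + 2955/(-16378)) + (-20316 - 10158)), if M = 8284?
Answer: I*√97122856811819902/1785202 ≈ 174.57*I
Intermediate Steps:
√((-8536/M + 2955/(-16378)) + (-20316 - 10158)) = √((-8536/8284 + 2955/(-16378)) + (-20316 - 10158)) = √((-8536*1/8284 + 2955*(-1/16378)) - 30474) = √((-2134/2071 - 2955/16378) - 30474) = √(-2161603/1785202 - 30474) = √(-54404407351/1785202) = I*√97122856811819902/1785202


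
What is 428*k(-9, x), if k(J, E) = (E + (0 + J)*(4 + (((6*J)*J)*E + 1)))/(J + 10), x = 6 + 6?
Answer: -22478988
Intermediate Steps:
x = 12
k(J, E) = (E + J*(5 + 6*E*J**2))/(10 + J) (k(J, E) = (E + J*(4 + ((6*J**2)*E + 1)))/(10 + J) = (E + J*(4 + (6*E*J**2 + 1)))/(10 + J) = (E + J*(4 + (1 + 6*E*J**2)))/(10 + J) = (E + J*(5 + 6*E*J**2))/(10 + J))
428*k(-9, x) = 428*((12 + 5*(-9) + 6*12*(-9)**3)/(10 - 9)) = 428*((12 - 45 + 6*12*(-729))/1) = 428*(1*(12 - 45 - 52488)) = 428*(1*(-52521)) = 428*(-52521) = -22478988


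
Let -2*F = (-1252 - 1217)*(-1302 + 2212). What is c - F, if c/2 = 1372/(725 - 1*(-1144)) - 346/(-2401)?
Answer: -720170336509/641067 ≈ -1.1234e+6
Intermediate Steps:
c = 1125956/641067 (c = 2*(1372/(725 - 1*(-1144)) - 346/(-2401)) = 2*(1372/(725 + 1144) - 346*(-1/2401)) = 2*(1372/1869 + 346/2401) = 2*(1372*(1/1869) + 346/2401) = 2*(196/267 + 346/2401) = 2*(562978/641067) = 1125956/641067 ≈ 1.7564)
F = 1123395 (F = -(-1252 - 1217)*(-1302 + 2212)/2 = -(-2469)*910/2 = -1/2*(-2246790) = 1123395)
c - F = 1125956/641067 - 1*1123395 = 1125956/641067 - 1123395 = -720170336509/641067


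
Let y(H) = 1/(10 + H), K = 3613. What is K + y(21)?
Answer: 112004/31 ≈ 3613.0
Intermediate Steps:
K + y(21) = 3613 + 1/(10 + 21) = 3613 + 1/31 = 112004/31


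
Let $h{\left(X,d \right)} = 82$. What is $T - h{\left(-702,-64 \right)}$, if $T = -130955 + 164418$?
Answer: $33381$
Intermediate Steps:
$T = 33463$
$T - h{\left(-702,-64 \right)} = 33463 - 82 = 33381$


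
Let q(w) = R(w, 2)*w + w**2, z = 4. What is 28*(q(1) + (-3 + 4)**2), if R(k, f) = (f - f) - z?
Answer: -56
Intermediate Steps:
R(k, f) = -4 (R(k, f) = (f - f) - 1*4 = 0 - 4 = -4)
q(w) = w**2 - 4*w (q(w) = -4*w + w**2 = w**2 - 4*w)
28*(q(1) + (-3 + 4)**2) = 28*(1*(-4 + 1) + (-3 + 4)**2) = 28*(1*(-3) + 1**2) = 28*(-3 + 1) = 28*(-2) = -56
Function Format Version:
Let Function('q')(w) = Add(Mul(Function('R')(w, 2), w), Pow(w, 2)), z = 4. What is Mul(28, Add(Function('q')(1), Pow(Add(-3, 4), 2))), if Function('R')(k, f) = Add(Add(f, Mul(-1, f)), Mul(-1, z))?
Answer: -56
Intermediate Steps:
Function('R')(k, f) = -4 (Function('R')(k, f) = Add(Add(f, Mul(-1, f)), Mul(-1, 4)) = Add(0, -4) = -4)
Function('q')(w) = Add(Pow(w, 2), Mul(-4, w)) (Function('q')(w) = Add(Mul(-4, w), Pow(w, 2)) = Add(Pow(w, 2), Mul(-4, w)))
Mul(28, Add(Function('q')(1), Pow(Add(-3, 4), 2))) = Mul(28, Add(Mul(1, Add(-4, 1)), Pow(Add(-3, 4), 2))) = Mul(28, Add(Mul(1, -3), Pow(1, 2))) = Mul(28, Add(-3, 1)) = Mul(28, -2) = -56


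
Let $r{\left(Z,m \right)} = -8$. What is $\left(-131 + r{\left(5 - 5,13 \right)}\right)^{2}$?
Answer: $19321$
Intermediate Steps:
$\left(-131 + r{\left(5 - 5,13 \right)}\right)^{2} = \left(-131 - 8\right)^{2} = \left(-139\right)^{2} = 19321$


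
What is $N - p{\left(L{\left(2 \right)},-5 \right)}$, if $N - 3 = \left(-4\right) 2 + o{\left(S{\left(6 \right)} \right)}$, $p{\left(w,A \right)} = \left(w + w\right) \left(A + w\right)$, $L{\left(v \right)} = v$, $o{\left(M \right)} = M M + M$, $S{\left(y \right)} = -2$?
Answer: $9$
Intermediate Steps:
$o{\left(M \right)} = M + M^{2}$ ($o{\left(M \right)} = M^{2} + M = M + M^{2}$)
$p{\left(w,A \right)} = 2 w \left(A + w\right)$
$N = -3$ ($N = 3 - \left(8 + 2 \left(1 - 2\right)\right) = 3 - 6 = -3$)
$N - p{\left(L{\left(2 \right)},-5 \right)} = -3 - 2 \cdot 2 \left(-5 + 2\right) = -3 - 2 \cdot 2 \left(-3\right) = -3 - -12 = -3 + 12 = 9$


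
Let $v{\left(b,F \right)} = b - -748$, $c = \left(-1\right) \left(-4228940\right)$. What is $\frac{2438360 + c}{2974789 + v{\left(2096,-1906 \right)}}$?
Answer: $\frac{6667300}{2977633} \approx 2.2391$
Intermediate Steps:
$c = 4228940$
$v{\left(b,F \right)} = 748 + b$ ($v{\left(b,F \right)} = b + 748 = 748 + b$)
$\frac{2438360 + c}{2974789 + v{\left(2096,-1906 \right)}} = \frac{2438360 + 4228940}{2974789 + \left(748 + 2096\right)} = \frac{6667300}{2974789 + 2844} = \frac{6667300}{2977633}$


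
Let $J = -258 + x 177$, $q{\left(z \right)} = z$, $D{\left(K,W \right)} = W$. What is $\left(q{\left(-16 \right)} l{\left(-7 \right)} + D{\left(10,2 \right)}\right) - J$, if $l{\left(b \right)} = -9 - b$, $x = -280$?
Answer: $49852$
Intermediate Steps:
$J = -49818$ ($J = -258 - 49560 = -49818$)
$\left(q{\left(-16 \right)} l{\left(-7 \right)} + D{\left(10,2 \right)}\right) - J = \left(- 16 \left(-9 - -7\right) + 2\right) - -49818 = \left(- 16 \left(-9 + 7\right) + 2\right) + 49818 = \left(\left(-16\right) \left(-2\right) + 2\right) + 49818 = \left(32 + 2\right) + 49818 = 34 + 49818 = 49852$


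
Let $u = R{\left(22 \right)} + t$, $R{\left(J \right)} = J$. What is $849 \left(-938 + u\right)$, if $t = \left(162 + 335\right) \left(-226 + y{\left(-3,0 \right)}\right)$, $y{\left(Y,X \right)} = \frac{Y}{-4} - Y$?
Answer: $- \frac{378226953}{4} \approx -9.4557 \cdot 10^{7}$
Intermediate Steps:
$y{\left(Y,X \right)} = - \frac{5 Y}{4}$ ($y{\left(Y,X \right)} = Y \left(- \frac{1}{4}\right) - Y = - \frac{Y}{4} - Y = - \frac{5 Y}{4}$)
$t = - \frac{441833}{4}$ ($t = \left(162 + 335\right) \left(-226 - - \frac{15}{4}\right) = 497 \left(-226 + \frac{15}{4}\right) = 497 \left(- \frac{889}{4}\right) = - \frac{441833}{4} \approx -1.1046 \cdot 10^{5}$)
$u = - \frac{441745}{4}$ ($u = 22 - \frac{441833}{4} = - \frac{441745}{4} \approx -1.1044 \cdot 10^{5}$)
$849 \left(-938 + u\right) = 849 \left(-938 - \frac{441745}{4}\right) = 849 \left(- \frac{445497}{4}\right) = - \frac{378226953}{4}$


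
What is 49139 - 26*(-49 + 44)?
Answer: 49269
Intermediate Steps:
49139 - 26*(-49 + 44) = 49139 - 26*(-5) = 49139 - 1*(-130) = 49139 + 130 = 49269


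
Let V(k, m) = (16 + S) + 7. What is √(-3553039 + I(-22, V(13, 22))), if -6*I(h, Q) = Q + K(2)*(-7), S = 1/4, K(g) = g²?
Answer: I*√511637502/12 ≈ 1885.0*I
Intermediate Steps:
S = ¼ ≈ 0.25000
V(k, m) = 93/4 (V(k, m) = (16 + ¼) + 7 = 65/4 + 7 = 93/4)
I(h, Q) = 14/3 - Q/6 (I(h, Q) = -(Q + 2²*(-7))/6 = -(Q + 4*(-7))/6 = -(Q - 28)/6 = -(-28 + Q)/6 = 14/3 - Q/6)
√(-3553039 + I(-22, V(13, 22))) = √(-3553039 + (14/3 - ⅙*93/4)) = √(-3553039 + (14/3 - 31/8)) = √(-3553039 + 19/24) = √(-85272917/24) = I*√511637502/12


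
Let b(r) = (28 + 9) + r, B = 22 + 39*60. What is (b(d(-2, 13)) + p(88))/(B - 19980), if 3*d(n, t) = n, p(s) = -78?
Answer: 125/52854 ≈ 0.0023650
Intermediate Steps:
B = 2362 (B = 22 + 2340 = 2362)
d(n, t) = n/3
b(r) = 37 + r
(b(d(-2, 13)) + p(88))/(B - 19980) = ((37 + (1/3)*(-2)) - 78)/(2362 - 19980) = ((37 - 2/3) - 78)/(-17618) = (109/3 - 78)*(-1/17618) = -125/3*(-1/17618) = 125/52854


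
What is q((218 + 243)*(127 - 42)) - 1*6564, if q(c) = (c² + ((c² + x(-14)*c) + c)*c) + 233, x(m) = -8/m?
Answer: 421197797908108/7 ≈ 6.0171e+13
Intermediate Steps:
q(c) = 233 + c² + c*(c² + 11*c/7) (q(c) = (c² + ((c² + (-8/(-14))*c) + c)*c) + 233 = (c² + ((c² + (-8*(-1/14))*c) + c)*c) + 233 = (c² + ((c² + 4*c/7) + c)*c) + 233 = (c² + (c² + 11*c/7)*c) + 233 = (c² + c*(c² + 11*c/7)) + 233 = 233 + c² + c*(c² + 11*c/7))
q((218 + 243)*(127 - 42)) - 1*6564 = (233 + ((218 + 243)*(127 - 42))³ + 18*((218 + 243)*(127 - 42))²/7) - 1*6564 = (233 + (461*85)³ + 18*(461*85)²/7) - 6564 = (233 + 39185³ + (18/7)*39185²) - 6564 = (233 + 60167165656625 + (18/7)*1535464225) - 6564 = (233 + 60167165656625 + 27638356050/7) - 6564 = 421197797954056/7 - 6564 = 421197797908108/7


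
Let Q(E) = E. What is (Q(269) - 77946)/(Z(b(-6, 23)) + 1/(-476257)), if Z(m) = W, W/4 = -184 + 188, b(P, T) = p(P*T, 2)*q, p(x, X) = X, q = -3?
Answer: -36994214989/7620111 ≈ -4854.8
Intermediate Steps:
b(P, T) = -6 (b(P, T) = 2*(-3) = -6)
W = 16 (W = 4*(-184 + 188) = 4*4 = 16)
Z(m) = 16
(Q(269) - 77946)/(Z(b(-6, 23)) + 1/(-476257)) = (269 - 77946)/(16 + 1/(-476257)) = -77677/(16 - 1/476257) = -77677/7620111/476257 = -77677*476257/7620111 = -36994214989/7620111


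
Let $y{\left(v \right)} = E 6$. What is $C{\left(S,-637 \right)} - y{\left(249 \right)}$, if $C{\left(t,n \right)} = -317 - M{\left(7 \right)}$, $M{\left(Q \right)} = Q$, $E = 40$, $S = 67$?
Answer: $-564$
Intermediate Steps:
$C{\left(t,n \right)} = -324$ ($C{\left(t,n \right)} = -317 - 7 = -324$)
$y{\left(v \right)} = 240$ ($y{\left(v \right)} = 40 \cdot 6 = 240$)
$C{\left(S,-637 \right)} - y{\left(249 \right)} = -324 - 240 = -564$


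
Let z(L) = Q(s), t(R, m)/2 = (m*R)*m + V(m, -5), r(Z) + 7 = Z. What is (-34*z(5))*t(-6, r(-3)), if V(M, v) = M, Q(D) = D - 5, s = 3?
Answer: -82960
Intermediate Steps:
r(Z) = -7 + Z
Q(D) = -5 + D
t(R, m) = 2*m + 2*R*m² (t(R, m) = 2*((m*R)*m + m) = 2*((R*m)*m + m) = 2*(R*m² + m) = 2*(m + R*m²) = 2*m + 2*R*m²)
z(L) = -2 (z(L) = -5 + 3 = -2)
(-34*z(5))*t(-6, r(-3)) = (-34*(-2))*(2*(-7 - 3)*(1 - 6*(-7 - 3))) = 68*(2*(-10)*(1 - 6*(-10))) = 68*(2*(-10)*(1 + 60)) = 68*(2*(-10)*61) = 68*(-1220) = -82960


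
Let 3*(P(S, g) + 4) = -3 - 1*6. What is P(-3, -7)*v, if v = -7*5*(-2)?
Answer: -490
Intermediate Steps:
P(S, g) = -7 (P(S, g) = -4 + (-3 - 1*6)/3 = -4 + (-3 - 6)/3 = -4 + (⅓)*(-9) = -4 - 3 = -7)
v = 70 (v = -35*(-2) = 70)
P(-3, -7)*v = -7*70 = -490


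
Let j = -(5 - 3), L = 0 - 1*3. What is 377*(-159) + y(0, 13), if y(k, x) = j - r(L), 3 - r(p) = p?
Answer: -59951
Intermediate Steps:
L = -3 (L = 0 - 3 = -3)
r(p) = 3 - p
j = -2 (j = -1*2 = -2)
y(k, x) = -8 (y(k, x) = -2 - (3 - 1*(-3)) = -2 - (3 + 3) = -2 - 1*6 = -2 - 6 = -8)
377*(-159) + y(0, 13) = 377*(-159) - 8 = -59943 - 8 = -59951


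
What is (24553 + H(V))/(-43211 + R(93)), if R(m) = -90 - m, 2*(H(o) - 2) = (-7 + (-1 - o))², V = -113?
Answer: -60135/86788 ≈ -0.69289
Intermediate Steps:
H(o) = 2 + (-8 - o)²/2 (H(o) = 2 + (-7 + (-1 - o))²/2 = 2 + (-8 - o)²/2)
(24553 + H(V))/(-43211 + R(93)) = (24553 + (2 + (8 - 113)²/2))/(-43211 + (-90 - 1*93)) = (24553 + (2 + (½)*(-105)²))/(-43211 + (-90 - 93)) = (24553 + (2 + (½)*11025))/(-43211 - 183) = (24553 + (2 + 11025/2))/(-43394) = (24553 + 11029/2)*(-1/43394) = (60135/2)*(-1/43394) = -60135/86788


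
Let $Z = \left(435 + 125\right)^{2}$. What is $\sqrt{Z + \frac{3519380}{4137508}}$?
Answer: $\frac{\sqrt{335532770112685965}}{1034377} \approx 560.0$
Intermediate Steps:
$Z = 313600$ ($Z = 560^{2} = 313600$)
$\sqrt{Z + \frac{3519380}{4137508}} = \sqrt{313600 + \frac{3519380}{4137508}} = \sqrt{313600 + 3519380 \cdot \frac{1}{4137508}} = \sqrt{313600 + \frac{879845}{1034377}} = \sqrt{\frac{324381507045}{1034377}} = \frac{\sqrt{335532770112685965}}{1034377}$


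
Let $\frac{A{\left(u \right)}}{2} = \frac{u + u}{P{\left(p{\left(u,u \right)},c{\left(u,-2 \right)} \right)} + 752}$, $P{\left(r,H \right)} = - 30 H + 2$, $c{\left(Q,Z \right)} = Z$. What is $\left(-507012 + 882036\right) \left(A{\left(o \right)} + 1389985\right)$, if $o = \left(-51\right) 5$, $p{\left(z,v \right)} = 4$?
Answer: $\frac{212159846736240}{407} \approx 5.2128 \cdot 10^{11}$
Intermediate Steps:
$P{\left(r,H \right)} = 2 - 30 H$
$o = -255$
$A{\left(u \right)} = \frac{2 u}{407}$ ($A{\left(u \right)} = 2 \frac{u + u}{\left(2 - -60\right) + 752} = 2 \frac{2 u}{\left(2 + 60\right) + 752} = 2 \frac{2 u}{62 + 752} = 2 \frac{2 u}{814} = 2 \cdot 2 u \frac{1}{814} = 2 \frac{u}{407} = \frac{2 u}{407}$)
$\left(-507012 + 882036\right) \left(A{\left(o \right)} + 1389985\right) = \left(-507012 + 882036\right) \left(\frac{2}{407} \left(-255\right) + 1389985\right) = 375024 \left(- \frac{510}{407} + 1389985\right) = 375024 \cdot \frac{565723385}{407} = \frac{212159846736240}{407}$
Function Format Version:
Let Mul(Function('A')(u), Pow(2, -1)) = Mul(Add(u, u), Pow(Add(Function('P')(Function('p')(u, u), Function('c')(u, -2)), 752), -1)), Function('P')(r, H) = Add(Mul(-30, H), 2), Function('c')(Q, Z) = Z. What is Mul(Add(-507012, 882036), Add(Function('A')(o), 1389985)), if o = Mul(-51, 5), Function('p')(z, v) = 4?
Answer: Rational(212159846736240, 407) ≈ 5.2128e+11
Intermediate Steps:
Function('P')(r, H) = Add(2, Mul(-30, H))
o = -255
Function('A')(u) = Mul(Rational(2, 407), u) (Function('A')(u) = Mul(2, Mul(Add(u, u), Pow(Add(Add(2, Mul(-30, -2)), 752), -1))) = Mul(2, Mul(Mul(2, u), Pow(Add(Add(2, 60), 752), -1))) = Mul(2, Mul(Mul(2, u), Pow(Add(62, 752), -1))) = Mul(2, Mul(Mul(2, u), Pow(814, -1))) = Mul(2, Mul(Mul(2, u), Rational(1, 814))) = Mul(2, Mul(Rational(1, 407), u)) = Mul(Rational(2, 407), u))
Mul(Add(-507012, 882036), Add(Function('A')(o), 1389985)) = Mul(Add(-507012, 882036), Add(Mul(Rational(2, 407), -255), 1389985)) = Mul(375024, Add(Rational(-510, 407), 1389985)) = Mul(375024, Rational(565723385, 407)) = Rational(212159846736240, 407)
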